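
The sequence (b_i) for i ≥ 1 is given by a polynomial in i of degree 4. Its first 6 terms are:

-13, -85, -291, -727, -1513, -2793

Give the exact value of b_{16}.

-91603

1st diffs: -72, -206, -436, -786, -1280.
2nd diffs: -134, -230, -350, -494.
3rd diffs: -96, -120, -144.
4th diffs: -24, -24 (constant).
Newton forward-difference form: b_i = -13 + (-72)·C(i-1,1) + (-134)·C(i-1,2) + (-96)·C(i-1,3) + (-24)·C(i-1,4).
At i = 16: i-1 = 15, so b_{16} = -13 - 1080 - 14070 - 43680 - 32760 = -91603.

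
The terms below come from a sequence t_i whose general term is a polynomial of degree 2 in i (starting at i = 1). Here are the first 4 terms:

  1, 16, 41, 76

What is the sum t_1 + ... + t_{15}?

1st diffs: 15, 25, 35.
2nd diffs: 10, 10 (constant).
Newton forward-difference form: t_i = 1 + 15·C(i-1,1) + 10·C(i-1,2).
Continuing: …, 121, 176, 241, 316, …, t_{15} = 1121.
Summing i = 1..15 (15 terms) gives 6140.

6140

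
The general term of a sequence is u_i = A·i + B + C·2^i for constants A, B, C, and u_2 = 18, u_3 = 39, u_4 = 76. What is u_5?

145

Write the equations: 2A + B + 4C = 18; 3A + B + 8C = 39; 4A + B + 16C = 76.
Subtracting the first from the second: A + 4C = 21.
Subtracting the second from the third: A + 8C = 37.
Solving: C = 4, A = 5, then B = -8.
Hence u_5 = 5·5 + (-8) + 4·32 = 145.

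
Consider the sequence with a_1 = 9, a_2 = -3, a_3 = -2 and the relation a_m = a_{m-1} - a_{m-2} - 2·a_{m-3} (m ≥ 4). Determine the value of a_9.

-18

a_4 = -17; a_5 = -9; a_6 = 12; a_7 = 55; a_8 = 61; a_9 = -18.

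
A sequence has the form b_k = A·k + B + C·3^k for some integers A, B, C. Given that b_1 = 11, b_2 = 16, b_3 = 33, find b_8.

6562

Write the equations: A + B + 3C = 11; 2A + B + 9C = 16; 3A + B + 27C = 33.
Subtracting the first from the second: A + 6C = 5.
Subtracting the second from the third: A + 18C = 17.
Solving: C = 1, A = -1, then B = 9.
So b_k = -1·k + 9 + 1·3^k; at k=8 this is 6562.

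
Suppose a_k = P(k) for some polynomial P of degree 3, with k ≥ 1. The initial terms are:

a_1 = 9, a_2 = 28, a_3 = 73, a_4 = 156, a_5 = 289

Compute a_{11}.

2809

1st diffs: 19, 45, 83, 133.
2nd diffs: 26, 38, 50.
3rd diffs: 12, 12 (constant).
Newton forward-difference form: a_k = 9 + 19·C(k-1,1) + 26·C(k-1,2) + 12·C(k-1,3).
At k = 11: k-1 = 10, so a_{11} = 9 + 190 + 1170 + 1440 = 2809.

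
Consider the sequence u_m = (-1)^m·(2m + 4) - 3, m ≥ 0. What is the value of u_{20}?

(-1)^20 = 1; 2m + 4 at m=20 is 44; so u_{20} = 41.

41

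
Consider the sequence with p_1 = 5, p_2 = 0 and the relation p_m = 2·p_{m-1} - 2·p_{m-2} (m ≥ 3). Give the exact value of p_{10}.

Applying the relation repeatedly:
p_3 = -10; p_4 = -20; p_5 = -20; p_6 = 0; p_7 = 40; p_8 = 80; p_9 = 80; p_{10} = 0.

0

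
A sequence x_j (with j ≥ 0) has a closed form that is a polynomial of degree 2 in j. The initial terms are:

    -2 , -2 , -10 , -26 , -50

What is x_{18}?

-1226

1st diffs: 0, -8, -16, -24.
2nd diffs: -8, -8, -8 (constant).
So x_j = -4j^2 + 4j - 2.
Evaluating at j = 18 gives x_{18} = -1226.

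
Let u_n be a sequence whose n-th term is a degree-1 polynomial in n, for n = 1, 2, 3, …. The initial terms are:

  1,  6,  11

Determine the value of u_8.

36

1st diffs: 5, 5 (constant).
So u_n = 5n - 4.
Evaluating at n = 8 gives u_8 = 36.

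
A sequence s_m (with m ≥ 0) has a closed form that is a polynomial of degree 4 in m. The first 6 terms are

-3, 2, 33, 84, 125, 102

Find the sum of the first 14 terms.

1st diffs: 5, 31, 51, 41, -23.
2nd diffs: 26, 20, -10, -64.
3rd diffs: -6, -30, -54.
4th diffs: -24, -24 (constant).
Newton forward-difference form: s_m = -3 + 5·C(m,1) + 26·C(m,2) + (-6)·C(m,3) + (-24)·C(m,4).
Continuing: …, -63, -472, -1251, -2550, …, s_{13} = -16786.
Summing m = 0..13 (14 terms) gives -44177.

-44177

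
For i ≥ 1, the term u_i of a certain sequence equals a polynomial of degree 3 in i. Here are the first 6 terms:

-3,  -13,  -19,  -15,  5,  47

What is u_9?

1st diffs: -10, -6, 4, 20, 42.
2nd diffs: 4, 10, 16, 22.
3rd diffs: 6, 6, 6 (constant).
So u_i = i^3 - 4i^2 - 5i + 5.
Evaluating at i = 9 gives u_9 = 365.

365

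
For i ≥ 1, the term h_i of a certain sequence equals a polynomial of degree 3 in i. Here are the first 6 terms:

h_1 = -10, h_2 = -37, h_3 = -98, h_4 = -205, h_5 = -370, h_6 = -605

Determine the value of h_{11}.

1st diffs: -27, -61, -107, -165, -235.
2nd diffs: -34, -46, -58, -70.
3rd diffs: -12, -12, -12 (constant).
Newton forward-difference form: h_i = -10 + (-27)·C(i-1,1) + (-34)·C(i-1,2) + (-12)·C(i-1,3).
At i = 11: i-1 = 10, so h_{11} = -10 - 270 - 1530 - 1440 = -3250.

-3250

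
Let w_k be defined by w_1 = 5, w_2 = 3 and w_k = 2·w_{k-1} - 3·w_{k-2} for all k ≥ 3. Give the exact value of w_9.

Applying the relation repeatedly:
w_3 = -9  w_4 = -27  w_5 = -27  w_6 = 27  w_7 = 135  w_8 = 189  w_9 = -27.

-27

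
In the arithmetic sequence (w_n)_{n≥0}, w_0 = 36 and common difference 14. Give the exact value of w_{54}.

792

w_n = 36 + (n - 0)·14.
w_{54} = 36 + 54·14 = 792.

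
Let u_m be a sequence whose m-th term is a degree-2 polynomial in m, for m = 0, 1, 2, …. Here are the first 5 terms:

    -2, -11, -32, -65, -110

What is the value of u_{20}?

-2462

1st diffs: -9, -21, -33, -45.
2nd diffs: -12, -12, -12 (constant).
So u_m = -6m^2 - 3m - 2.
Evaluating at m = 20 gives u_{20} = -2462.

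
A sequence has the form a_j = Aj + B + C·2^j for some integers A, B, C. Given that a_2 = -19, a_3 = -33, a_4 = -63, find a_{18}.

-1048547

At j = 2, 3, 4: 2A + B + 4C = -19; 3A + B + 8C = -33; 4A + B + 16C = -63.
Subtracting the first from the second: A + 4C = -14.
Subtracting the second from the third: A + 8C = -30.
Solving: C = -4, A = 2, then B = -7.
Hence a_{18} = 2·18 + (-7) + (-4)·262144 = -1048547.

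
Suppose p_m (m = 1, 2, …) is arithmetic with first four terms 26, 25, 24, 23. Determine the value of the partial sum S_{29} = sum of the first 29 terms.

348

Common difference d = -1.
p_m = 26 + (m - 1)·(-1).
p_{29} = -2; S = 29·(26 + (-2))/2 = 348.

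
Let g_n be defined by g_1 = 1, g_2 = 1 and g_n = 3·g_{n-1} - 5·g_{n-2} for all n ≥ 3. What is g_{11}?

Step forward from the initial values:
g_3 = -2  g_4 = -11  g_5 = -23  g_6 = -14  g_7 = 73  g_8 = 289  g_9 = 502  g_{10} = 61  g_{11} = -2327.

-2327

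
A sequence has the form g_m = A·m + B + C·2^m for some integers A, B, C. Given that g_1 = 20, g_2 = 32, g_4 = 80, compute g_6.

236

At m = 1, 2, 4: A + B + 2C = 20; 2A + B + 4C = 32; 4A + B + 16C = 80.
Subtracting the first from the second: A + 2C = 12.
Subtracting the second from the third: 2A + 12C = 48.
Solving: C = 3, A = 6, then B = 8.
So g_m = 6·m + 8 + 3·2^m; at m=6 this is 236.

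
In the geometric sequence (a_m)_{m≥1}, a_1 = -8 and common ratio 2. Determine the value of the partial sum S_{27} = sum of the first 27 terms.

-1073741816

a_m = (-8)·2^(m-1).
S = (-8)·(2^27 - 1)/(2 - 1) = (-8)·(134217728 - 1)/(1) = -1073741816.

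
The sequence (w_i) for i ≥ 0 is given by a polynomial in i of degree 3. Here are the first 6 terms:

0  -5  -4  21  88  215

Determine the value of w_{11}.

3245

1st diffs: -5, 1, 25, 67, 127.
2nd diffs: 6, 24, 42, 60.
3rd diffs: 18, 18, 18 (constant).
Newton forward-difference form: w_i = (-5)·C(i,1) + 6·C(i,2) + 18·C(i,3).
At i = 11: i = 11, so w_{11} = -55 + 330 + 2970 = 3245.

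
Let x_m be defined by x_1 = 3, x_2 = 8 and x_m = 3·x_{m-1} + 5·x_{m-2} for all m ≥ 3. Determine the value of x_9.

205251

Compute successive terms:
x_3 = 39  x_4 = 157  x_5 = 666  x_6 = 2783  x_7 = 11679  x_8 = 48952  x_9 = 205251.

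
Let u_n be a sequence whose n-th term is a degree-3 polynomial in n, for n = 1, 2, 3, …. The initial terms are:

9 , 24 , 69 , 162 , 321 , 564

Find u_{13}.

6129

1st diffs: 15, 45, 93, 159, 243.
2nd diffs: 30, 48, 66, 84.
3rd diffs: 18, 18, 18 (constant).
Newton forward-difference form: u_n = 9 + 15·C(n-1,1) + 30·C(n-1,2) + 18·C(n-1,3).
At n = 13: n-1 = 12, so u_{13} = 9 + 180 + 1980 + 3960 = 6129.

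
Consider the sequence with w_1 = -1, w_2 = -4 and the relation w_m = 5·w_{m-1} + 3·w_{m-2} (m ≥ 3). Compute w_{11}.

-20382968

Iterate the recurrence:
w_3 = -23  w_4 = -127  w_5 = -704  w_6 = -3901  w_7 = -21617  w_8 = -119788  w_9 = -663791  w_{10} = -3678319  w_{11} = -20382968.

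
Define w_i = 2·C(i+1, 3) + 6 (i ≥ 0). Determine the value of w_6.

76

C(7, 3) = 35, so w_6 = 76.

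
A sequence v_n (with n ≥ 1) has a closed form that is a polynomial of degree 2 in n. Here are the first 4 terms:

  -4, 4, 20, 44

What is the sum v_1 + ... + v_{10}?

1st diffs: 8, 16, 24.
2nd diffs: 8, 8 (constant).
Newton forward-difference form: v_n = -4 + 8·C(n-1,1) + 8·C(n-1,2).
Continuing: …, 76, 116, 164, 220, …, v_{10} = 356.
Summing n = 1..10 (10 terms) gives 1280.

1280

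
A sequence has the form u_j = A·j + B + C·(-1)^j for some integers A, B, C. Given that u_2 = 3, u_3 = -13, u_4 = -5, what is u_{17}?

-69

At j = 2, 3, 4: 2A + B + C = 3; 3A + B - C = -13; 4A + B + C = -5.
Subtracting the first from the second: A - 2C = -16.
Subtracting the second from the third: A + 2C = 8.
Solving: C = 6, A = -4, then B = 5.
Hence u_{17} = -4·17 + 5 + 6·(-1) = -69.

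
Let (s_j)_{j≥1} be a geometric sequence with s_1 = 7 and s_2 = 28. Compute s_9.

Common ratio r = 4.
s_j = 7·4^(j-1).
s_9 = 7·4^8 = 458752.

458752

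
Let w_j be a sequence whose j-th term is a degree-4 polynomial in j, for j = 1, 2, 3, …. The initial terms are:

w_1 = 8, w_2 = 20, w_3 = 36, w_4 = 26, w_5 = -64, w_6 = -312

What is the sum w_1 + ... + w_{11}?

-19580

1st diffs: 12, 16, -10, -90, -248.
2nd diffs: 4, -26, -80, -158.
3rd diffs: -30, -54, -78.
4th diffs: -24, -24 (constant).
Newton forward-difference form: w_j = 8 + 12·C(j-1,1) + 4·C(j-1,2) + (-30)·C(j-1,3) + (-24)·C(j-1,4).
Continuing: …, -820, -1714, -3144, -5284, …, w_{11} = -8332.
Summing j = 1..11 (11 terms) gives -19580.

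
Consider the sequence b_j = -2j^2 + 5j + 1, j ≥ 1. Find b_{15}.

-374

b_{15} = -2·15^2 + 5·15 + 1 = -374.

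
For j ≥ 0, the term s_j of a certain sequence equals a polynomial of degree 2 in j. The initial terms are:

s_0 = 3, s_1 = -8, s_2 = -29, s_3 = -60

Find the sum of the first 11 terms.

-2222

1st diffs: -11, -21, -31.
2nd diffs: -10, -10 (constant).
Newton forward-difference form: s_j = 3 + (-11)·C(j,1) + (-10)·C(j,2).
Continuing: …, -101, -152, -213, -284, …, s_{10} = -557.
Summing j = 0..10 (11 terms) gives -2222.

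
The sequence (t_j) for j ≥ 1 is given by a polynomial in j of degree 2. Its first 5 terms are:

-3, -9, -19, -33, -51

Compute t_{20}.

-801

1st diffs: -6, -10, -14, -18.
2nd diffs: -4, -4, -4 (constant).
Newton forward-difference form: t_j = -3 + (-6)·C(j-1,1) + (-4)·C(j-1,2).
At j = 20: j-1 = 19, so t_{20} = -3 - 114 - 684 = -801.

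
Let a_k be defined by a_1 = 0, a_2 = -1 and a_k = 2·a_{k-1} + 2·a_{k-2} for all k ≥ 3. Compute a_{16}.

-1017984

Iterate the recurrence:
a_3 = -2; a_4 = -6; a_5 = -16; …; a_{13} = -49920; a_{14} = -136384; a_{15} = -372608; a_{16} = -1017984.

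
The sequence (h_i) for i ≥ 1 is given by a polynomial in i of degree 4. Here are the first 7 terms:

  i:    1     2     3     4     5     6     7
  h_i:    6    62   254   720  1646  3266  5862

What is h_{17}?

1st diffs: 56, 192, 466, 926, 1620, 2596.
2nd diffs: 136, 274, 460, 694, 976.
3rd diffs: 138, 186, 234, 282.
4th diffs: 48, 48, 48 (constant).
Newton forward-difference form: h_i = 6 + 56·C(i-1,1) + 136·C(i-1,2) + 138·C(i-1,3) + 48·C(i-1,4).
At i = 17: i-1 = 16, so h_{17} = 6 + 896 + 16320 + 77280 + 87360 = 181862.

181862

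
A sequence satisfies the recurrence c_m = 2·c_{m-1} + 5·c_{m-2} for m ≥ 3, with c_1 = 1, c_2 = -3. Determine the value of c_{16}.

c_3 = -1  c_4 = -17  c_5 = -39  …  c_{13} = -898199  c_{14} = -3098883  c_{15} = -10688761  c_{16} = -36871937.

-36871937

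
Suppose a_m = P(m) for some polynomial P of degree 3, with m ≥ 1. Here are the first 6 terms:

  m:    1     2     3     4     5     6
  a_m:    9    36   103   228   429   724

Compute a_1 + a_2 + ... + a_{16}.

1st diffs: 27, 67, 125, 201, 295.
2nd diffs: 40, 58, 76, 94.
3rd diffs: 18, 18, 18 (constant).
Newton forward-difference form: a_m = 9 + 27·C(m-1,1) + 40·C(m-1,2) + 18·C(m-1,3).
Continuing: …, 1131, 1668, 2353, 3204, …, a_{16} = 12804.
Summing m = 1..16 (16 terms) gives 58544.

58544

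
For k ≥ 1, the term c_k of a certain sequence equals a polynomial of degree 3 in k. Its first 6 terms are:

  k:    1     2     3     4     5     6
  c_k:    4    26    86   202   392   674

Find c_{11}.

4094

1st diffs: 22, 60, 116, 190, 282.
2nd diffs: 38, 56, 74, 92.
3rd diffs: 18, 18, 18 (constant).
So c_k = 3k^3 + k^2 - 2k + 2.
Evaluating at k = 11 gives c_{11} = 4094.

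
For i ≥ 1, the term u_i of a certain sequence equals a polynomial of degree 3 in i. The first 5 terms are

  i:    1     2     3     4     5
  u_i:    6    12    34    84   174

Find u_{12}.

1st diffs: 6, 22, 50, 90.
2nd diffs: 16, 28, 40.
3rd diffs: 12, 12 (constant).
Newton forward-difference form: u_i = 6 + 6·C(i-1,1) + 16·C(i-1,2) + 12·C(i-1,3).
At i = 12: i-1 = 11, so u_{12} = 6 + 66 + 880 + 1980 = 2932.

2932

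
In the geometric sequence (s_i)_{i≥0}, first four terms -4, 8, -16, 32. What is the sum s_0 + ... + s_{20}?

-2796204

Common ratio r = -2.
s_i = (-4)·(-2)^(i-0).
S = (-4)·((-2)^21 - 1)/(-2 - 1) = (-4)·(-2097152 - 1)/(-3) = -2796204.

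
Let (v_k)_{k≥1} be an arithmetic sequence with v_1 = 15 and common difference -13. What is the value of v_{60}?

v_k = 15 + (k - 1)·(-13).
v_{60} = 15 + 59·(-13) = -752.

-752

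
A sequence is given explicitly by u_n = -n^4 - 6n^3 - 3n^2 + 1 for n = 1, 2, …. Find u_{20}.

-209199

u_{20} = -1·20^4 - 6·20^3 - 3·20^2 + 1 = -209199.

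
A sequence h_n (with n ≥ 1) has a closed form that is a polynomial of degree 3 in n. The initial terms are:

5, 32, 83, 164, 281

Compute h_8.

1st diffs: 27, 51, 81, 117.
2nd diffs: 24, 30, 36.
3rd diffs: 6, 6 (constant).
Newton forward-difference form: h_n = 5 + 27·C(n-1,1) + 24·C(n-1,2) + 6·C(n-1,3).
At n = 8: n-1 = 7, so h_8 = 5 + 189 + 504 + 210 = 908.

908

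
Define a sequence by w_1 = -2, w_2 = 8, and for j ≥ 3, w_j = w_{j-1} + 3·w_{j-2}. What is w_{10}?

w_3 = 2;  w_4 = 26;  w_5 = 32;  w_6 = 110;  w_7 = 206;  w_8 = 536;  w_9 = 1154;  w_{10} = 2762.

2762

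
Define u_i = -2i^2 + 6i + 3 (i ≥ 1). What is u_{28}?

-1397

u_{28} = -2·28^2 + 6·28 + 3 = -1397.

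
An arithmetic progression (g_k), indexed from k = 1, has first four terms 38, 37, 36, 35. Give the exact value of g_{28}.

Common difference d = -1.
g_k = 38 + (k - 1)·(-1).
g_{28} = 38 + 27·(-1) = 11.

11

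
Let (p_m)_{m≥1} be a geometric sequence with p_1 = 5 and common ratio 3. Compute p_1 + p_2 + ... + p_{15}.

35872265

p_m = 5·3^(m-1).
S = 5·(3^15 - 1)/(3 - 1) = 5·(14348907 - 1)/(2) = 35872265.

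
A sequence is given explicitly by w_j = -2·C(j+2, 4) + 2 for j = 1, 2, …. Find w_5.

-68

C(7, 4) = 35, so w_5 = -68.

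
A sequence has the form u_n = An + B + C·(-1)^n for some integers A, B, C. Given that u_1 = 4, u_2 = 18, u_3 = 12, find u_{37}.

At n = 1, 2, 3: A + B - C = 4; 2A + B + C = 18; 3A + B - C = 12.
Subtracting the first from the second: A + 2C = 14.
Subtracting the second from the third: A - 2C = -6.
Solving: C = 5, A = 4, then B = 5.
So u_n = 4·n + 5 + 5·(-1)^n; at n=37 this is 148.

148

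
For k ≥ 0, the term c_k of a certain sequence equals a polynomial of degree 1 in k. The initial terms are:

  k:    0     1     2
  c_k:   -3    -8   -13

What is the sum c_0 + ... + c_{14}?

-570

1st diffs: -5, -5 (constant).
So c_k = -5k - 3.
Continuing: …, -18, -23, -28, -33, …, c_{14} = -73.
Summing k = 0..14 (15 terms) gives -570.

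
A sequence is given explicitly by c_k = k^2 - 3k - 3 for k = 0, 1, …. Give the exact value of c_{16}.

205

c_{16} = 1·16^2 - 3·16 - 3 = 205.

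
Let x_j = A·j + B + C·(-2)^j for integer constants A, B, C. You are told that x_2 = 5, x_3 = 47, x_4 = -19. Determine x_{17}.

393323

Plug in j = 2, 3, 4: 2A + B + 4C = 5; 3A + B - 8C = 47; 4A + B + 16C = -19.
Subtracting the first from the second: A - 12C = 42.
Subtracting the second from the third: A + 24C = -66.
Solving: C = -3, A = 6, then B = 5.
So x_j = 6·j + 5 + (-3)·(-2)^j; at j=17 this is 393323.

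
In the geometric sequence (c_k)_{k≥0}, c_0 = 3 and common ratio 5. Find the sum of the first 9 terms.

c_k = 3·5^(k-0).
S = 3·(5^9 - 1)/(5 - 1) = 3·(1953125 - 1)/(4) = 1464843.

1464843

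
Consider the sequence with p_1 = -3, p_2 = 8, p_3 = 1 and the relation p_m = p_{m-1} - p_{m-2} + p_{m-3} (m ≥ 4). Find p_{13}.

Applying the relation repeatedly:
p_4 = -10; p_5 = -3; p_6 = 8; p_7 = 1; p_8 = -10; p_9 = -3; p_{10} = 8; p_{11} = 1; p_{12} = -10; p_{13} = -3.

-3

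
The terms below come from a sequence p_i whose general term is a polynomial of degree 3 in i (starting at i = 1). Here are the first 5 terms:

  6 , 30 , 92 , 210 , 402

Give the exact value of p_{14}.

1st diffs: 24, 62, 118, 192.
2nd diffs: 38, 56, 74.
3rd diffs: 18, 18 (constant).
Newton forward-difference form: p_i = 6 + 24·C(i-1,1) + 38·C(i-1,2) + 18·C(i-1,3).
At i = 14: i-1 = 13, so p_{14} = 6 + 312 + 2964 + 5148 = 8430.

8430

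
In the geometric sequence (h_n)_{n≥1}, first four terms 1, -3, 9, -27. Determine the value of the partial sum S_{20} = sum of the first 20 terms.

Common ratio r = -3.
h_n = 1·(-3)^(n-1).
S = 1·((-3)^20 - 1)/(-3 - 1) = 1·(3486784401 - 1)/(-4) = -871696100.

-871696100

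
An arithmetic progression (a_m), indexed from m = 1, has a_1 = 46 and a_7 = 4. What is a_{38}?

-213

Common difference d = (4 - 46) / (7 - 1) = -7.
a_m = 46 + (m - 1)·(-7).
a_{38} = 46 + 37·(-7) = -213.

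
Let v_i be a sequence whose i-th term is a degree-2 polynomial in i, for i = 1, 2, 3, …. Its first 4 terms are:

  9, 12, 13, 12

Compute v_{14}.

1st diffs: 3, 1, -1.
2nd diffs: -2, -2 (constant).
So v_i = -i^2 + 6i + 4.
Evaluating at i = 14 gives v_{14} = -108.

-108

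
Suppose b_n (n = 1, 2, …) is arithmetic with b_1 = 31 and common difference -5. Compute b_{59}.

b_n = 31 + (n - 1)·(-5).
b_{59} = 31 + 58·(-5) = -259.

-259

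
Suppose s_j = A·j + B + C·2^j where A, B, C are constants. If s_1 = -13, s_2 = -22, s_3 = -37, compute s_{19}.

-1572925

The three given values yield: A + B + 2C = -13; 2A + B + 4C = -22; 3A + B + 8C = -37.
Subtracting the first from the second: A + 2C = -9.
Subtracting the second from the third: A + 4C = -15.
Solving: C = -3, A = -3, then B = -4.
So s_j = -3·j + (-4) + (-3)·2^j; at j=19 this is -1572925.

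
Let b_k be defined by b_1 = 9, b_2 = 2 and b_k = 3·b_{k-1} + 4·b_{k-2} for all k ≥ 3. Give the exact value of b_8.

Compute successive terms:
b_3 = 42;  b_4 = 134;  b_5 = 570;  b_6 = 2246;  b_7 = 9018;  b_8 = 36038.
(Characteristic roots are 4 and -1.)

36038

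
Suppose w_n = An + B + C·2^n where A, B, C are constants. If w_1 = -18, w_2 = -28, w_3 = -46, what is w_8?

-1048

At n = 1, 2, 3: A + B + 2C = -18; 2A + B + 4C = -28; 3A + B + 8C = -46.
Subtracting the first from the second: A + 2C = -10.
Subtracting the second from the third: A + 4C = -18.
Solving: C = -4, A = -2, then B = -8.
Therefore w_8 = -16 + (-8) + (-4)·256 = -1048.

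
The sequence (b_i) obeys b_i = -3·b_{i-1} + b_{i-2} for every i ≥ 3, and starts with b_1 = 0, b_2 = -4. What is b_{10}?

b_3 = 12, b_4 = -40, b_5 = 132, b_6 = -436, b_7 = 1440, b_8 = -4756, b_9 = 15708, b_{10} = -51880.

-51880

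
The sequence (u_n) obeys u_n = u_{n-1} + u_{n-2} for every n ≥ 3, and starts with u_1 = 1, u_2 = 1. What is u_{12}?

144

Applying the relation repeatedly:
u_3 = 2  u_4 = 3  u_5 = 5  u_6 = 8  u_7 = 13  u_8 = 21  u_9 = 34  u_{10} = 55  u_{11} = 89  u_{12} = 144.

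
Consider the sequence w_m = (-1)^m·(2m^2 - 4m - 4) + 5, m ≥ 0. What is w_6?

49

(-1)^6 = 1; 2m^2 - 4m - 4 at m=6 is 44; so w_6 = 49.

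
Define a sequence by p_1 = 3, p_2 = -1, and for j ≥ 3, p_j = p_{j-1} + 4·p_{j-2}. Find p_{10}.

4127

Compute successive terms:
p_3 = 11  p_4 = 7  p_5 = 51  p_6 = 79  p_7 = 283  p_8 = 599  p_9 = 1731  p_{10} = 4127.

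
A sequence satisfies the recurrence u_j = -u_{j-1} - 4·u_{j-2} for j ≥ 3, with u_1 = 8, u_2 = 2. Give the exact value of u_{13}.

Iterate the recurrence:
u_3 = -34; u_4 = 26; u_5 = 110; …; u_{10} = -4150; u_{11} = 4862; u_{12} = 11738; u_{13} = -31186.

-31186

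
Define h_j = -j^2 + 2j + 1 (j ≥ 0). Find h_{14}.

-167

h_{14} = -1·14^2 + 2·14 + 1 = -167.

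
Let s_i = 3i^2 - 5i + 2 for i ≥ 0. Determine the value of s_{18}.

s_{18} = 3·18^2 - 5·18 + 2 = 884.

884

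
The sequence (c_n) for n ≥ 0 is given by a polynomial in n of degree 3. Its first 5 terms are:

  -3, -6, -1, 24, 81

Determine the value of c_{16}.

1st diffs: -3, 5, 25, 57.
2nd diffs: 8, 20, 32.
3rd diffs: 12, 12 (constant).
So c_n = 2n^3 - 2n^2 - 3n - 3.
Evaluating at n = 16 gives c_{16} = 7629.

7629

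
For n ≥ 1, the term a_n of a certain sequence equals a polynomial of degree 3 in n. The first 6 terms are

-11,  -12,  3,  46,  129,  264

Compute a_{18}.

10308

1st diffs: -1, 15, 43, 83, 135.
2nd diffs: 16, 28, 40, 52.
3rd diffs: 12, 12, 12 (constant).
Newton forward-difference form: a_n = -11 + (-1)·C(n-1,1) + 16·C(n-1,2) + 12·C(n-1,3).
At n = 18: n-1 = 17, so a_{18} = -11 - 17 + 2176 + 8160 = 10308.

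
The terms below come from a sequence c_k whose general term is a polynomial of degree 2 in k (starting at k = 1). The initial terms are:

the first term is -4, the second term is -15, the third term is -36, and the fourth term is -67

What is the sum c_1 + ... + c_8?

1st diffs: -11, -21, -31.
2nd diffs: -10, -10 (constant).
Newton forward-difference form: c_k = -4 + (-11)·C(k-1,1) + (-10)·C(k-1,2).
Continuing: -108, -159, -220, -291.
Summing k = 1..8 (8 terms) gives -900.

-900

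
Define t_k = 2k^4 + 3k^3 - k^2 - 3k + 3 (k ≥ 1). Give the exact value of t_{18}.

t_{18} = 2·18^4 + 3·18^3 - 1·18^2 - 3·18 + 3 = 227073.

227073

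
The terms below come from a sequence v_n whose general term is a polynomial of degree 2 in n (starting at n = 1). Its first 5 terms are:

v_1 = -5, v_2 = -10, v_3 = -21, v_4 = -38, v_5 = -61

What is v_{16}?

1st diffs: -5, -11, -17, -23.
2nd diffs: -6, -6, -6 (constant).
So v_n = -3n^2 + 4n - 6.
Evaluating at n = 16 gives v_{16} = -710.

-710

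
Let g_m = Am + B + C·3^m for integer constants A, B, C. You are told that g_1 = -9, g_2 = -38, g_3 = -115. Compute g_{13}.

-6377349

Write the equations: A + B + 3C = -9; 2A + B + 9C = -38; 3A + B + 27C = -115.
Subtracting the first from the second: A + 6C = -29.
Subtracting the second from the third: A + 18C = -77.
Solving: C = -4, A = -5, then B = 8.
Therefore g_{13} = -65 + 8 + (-4)·1594323 = -6377349.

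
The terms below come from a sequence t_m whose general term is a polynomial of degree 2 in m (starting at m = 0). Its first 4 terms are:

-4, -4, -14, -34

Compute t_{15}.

-1054

1st diffs: 0, -10, -20.
2nd diffs: -10, -10 (constant).
So t_m = -5m^2 + 5m - 4.
Evaluating at m = 15 gives t_{15} = -1054.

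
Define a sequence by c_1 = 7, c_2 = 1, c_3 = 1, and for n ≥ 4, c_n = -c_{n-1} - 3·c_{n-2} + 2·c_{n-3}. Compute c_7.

Compute successive terms:
c_4 = 10, c_5 = -11, c_6 = -17, c_7 = 70.

70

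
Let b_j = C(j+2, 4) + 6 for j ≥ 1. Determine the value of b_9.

C(11, 4) = 330, so b_9 = 336.

336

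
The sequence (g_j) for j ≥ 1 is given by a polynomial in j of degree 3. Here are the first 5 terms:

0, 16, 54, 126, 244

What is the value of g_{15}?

6594

1st diffs: 16, 38, 72, 118.
2nd diffs: 22, 34, 46.
3rd diffs: 12, 12 (constant).
Newton forward-difference form: g_j = 16·C(j-1,1) + 22·C(j-1,2) + 12·C(j-1,3).
At j = 15: j-1 = 14, so g_{15} = 224 + 2002 + 4368 = 6594.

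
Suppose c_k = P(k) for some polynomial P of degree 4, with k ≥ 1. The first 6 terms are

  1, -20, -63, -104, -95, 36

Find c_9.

1st diffs: -21, -43, -41, 9, 131.
2nd diffs: -22, 2, 50, 122.
3rd diffs: 24, 48, 72.
4th diffs: 24, 24 (constant).
So c_k = k^4 - 6k^3 + 6k.
Evaluating at k = 9 gives c_9 = 2241.

2241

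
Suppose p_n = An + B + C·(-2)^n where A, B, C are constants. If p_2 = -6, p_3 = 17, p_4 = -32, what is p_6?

At n = 2, 3, 4: 2A + B + 4C = -6; 3A + B - 8C = 17; 4A + B + 16C = -32.
Subtracting the first from the second: A - 12C = 23.
Subtracting the second from the third: A + 24C = -49.
Solving: C = -2, A = -1, then B = 4.
So p_n = -1·n + 4 + (-2)·(-2)^n; at n=6 this is -130.

-130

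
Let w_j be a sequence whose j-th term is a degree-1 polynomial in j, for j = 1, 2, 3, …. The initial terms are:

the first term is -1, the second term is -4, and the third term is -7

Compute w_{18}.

1st diffs: -3, -3 (constant).
So w_j = -3j + 2.
Evaluating at j = 18 gives w_{18} = -52.

-52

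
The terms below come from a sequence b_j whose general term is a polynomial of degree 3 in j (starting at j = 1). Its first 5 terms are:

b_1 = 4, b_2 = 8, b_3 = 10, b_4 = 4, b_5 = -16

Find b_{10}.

1st diffs: 4, 2, -6, -20.
2nd diffs: -2, -8, -14.
3rd diffs: -6, -6 (constant).
So b_j = -j^3 + 5j^2 - 4j + 4.
Evaluating at j = 10 gives b_{10} = -536.

-536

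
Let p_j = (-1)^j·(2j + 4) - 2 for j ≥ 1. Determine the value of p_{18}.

38

(-1)^18 = 1; 2j + 4 at j=18 is 40; so p_{18} = 38.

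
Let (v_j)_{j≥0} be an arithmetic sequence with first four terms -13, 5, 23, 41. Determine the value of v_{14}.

Common difference d = 18.
v_j = -13 + (j - 0)·18.
v_{14} = -13 + 14·18 = 239.

239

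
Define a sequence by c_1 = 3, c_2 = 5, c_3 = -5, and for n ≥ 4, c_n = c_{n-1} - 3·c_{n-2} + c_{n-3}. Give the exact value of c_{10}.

245

Iterate the recurrence:
c_4 = -17, c_5 = 3, c_6 = 49, c_7 = 23, c_8 = -121, c_9 = -141, c_{10} = 245.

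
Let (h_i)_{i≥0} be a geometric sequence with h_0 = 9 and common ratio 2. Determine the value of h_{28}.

h_i = 9·2^(i-0).
h_{28} = 9·2^28 = 2415919104.

2415919104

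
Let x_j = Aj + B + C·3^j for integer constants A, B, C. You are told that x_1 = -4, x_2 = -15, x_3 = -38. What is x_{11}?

-177198

The three given values yield: A + B + 3C = -4; 2A + B + 9C = -15; 3A + B + 27C = -38.
Subtracting the first from the second: A + 6C = -11.
Subtracting the second from the third: A + 18C = -23.
Solving: C = -1, A = -5, then B = 4.
Therefore x_{11} = -55 + 4 + (-1)·177147 = -177198.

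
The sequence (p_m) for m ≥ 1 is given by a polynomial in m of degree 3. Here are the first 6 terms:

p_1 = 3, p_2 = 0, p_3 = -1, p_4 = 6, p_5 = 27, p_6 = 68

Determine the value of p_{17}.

1st diffs: -3, -1, 7, 21, 41.
2nd diffs: 2, 8, 14, 20.
3rd diffs: 6, 6, 6 (constant).
Newton forward-difference form: p_m = 3 + (-3)·C(m-1,1) + 2·C(m-1,2) + 6·C(m-1,3).
At m = 17: m-1 = 16, so p_{17} = 3 - 48 + 240 + 3360 = 3555.

3555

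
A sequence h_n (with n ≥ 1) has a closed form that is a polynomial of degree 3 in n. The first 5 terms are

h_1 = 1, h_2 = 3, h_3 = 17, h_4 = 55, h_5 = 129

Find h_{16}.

1st diffs: 2, 14, 38, 74.
2nd diffs: 12, 24, 36.
3rd diffs: 12, 12 (constant).
Newton forward-difference form: h_n = 1 + 2·C(n-1,1) + 12·C(n-1,2) + 12·C(n-1,3).
At n = 16: n-1 = 15, so h_{16} = 1 + 30 + 1260 + 5460 = 6751.

6751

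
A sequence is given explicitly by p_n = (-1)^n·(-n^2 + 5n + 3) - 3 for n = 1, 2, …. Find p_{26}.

(-1)^26 = 1; -n^2 + 5n + 3 at n=26 is -543; so p_{26} = -546.

-546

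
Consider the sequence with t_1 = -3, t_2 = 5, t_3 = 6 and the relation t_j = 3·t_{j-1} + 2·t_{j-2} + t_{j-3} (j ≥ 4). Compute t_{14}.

Compute successive terms:
t_4 = 25  t_5 = 92  t_6 = 332  …  t_{11} = 208617  t_{12} = 756730  t_{13} = 2744936  t_{14} = 9956885.

9956885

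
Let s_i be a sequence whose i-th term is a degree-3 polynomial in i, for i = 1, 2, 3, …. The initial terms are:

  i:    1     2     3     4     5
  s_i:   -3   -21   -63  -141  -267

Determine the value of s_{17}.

1st diffs: -18, -42, -78, -126.
2nd diffs: -24, -36, -48.
3rd diffs: -12, -12 (constant).
Newton forward-difference form: s_i = -3 + (-18)·C(i-1,1) + (-24)·C(i-1,2) + (-12)·C(i-1,3).
At i = 17: i-1 = 16, so s_{17} = -3 - 288 - 2880 - 6720 = -9891.

-9891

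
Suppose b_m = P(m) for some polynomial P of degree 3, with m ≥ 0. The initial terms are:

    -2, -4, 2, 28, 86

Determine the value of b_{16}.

1st diffs: -2, 6, 26, 58.
2nd diffs: 8, 20, 32.
3rd diffs: 12, 12 (constant).
Newton forward-difference form: b_m = -2 + (-2)·C(m,1) + 8·C(m,2) + 12·C(m,3).
At m = 16: m = 16, so b_{16} = -2 - 32 + 960 + 6720 = 7646.

7646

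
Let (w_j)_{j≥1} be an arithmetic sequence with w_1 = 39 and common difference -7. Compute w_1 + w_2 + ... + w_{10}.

w_j = 39 + (j - 1)·(-7).
w_{10} = -24; S = 10·(39 + (-24))/2 = 75.

75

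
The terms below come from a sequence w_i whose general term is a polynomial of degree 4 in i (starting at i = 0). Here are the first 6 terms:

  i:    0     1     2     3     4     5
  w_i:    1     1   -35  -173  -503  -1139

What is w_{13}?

-38843

1st diffs: 0, -36, -138, -330, -636.
2nd diffs: -36, -102, -192, -306.
3rd diffs: -66, -90, -114.
4th diffs: -24, -24 (constant).
Newton forward-difference form: w_i = 1 + (-36)·C(i,2) + (-66)·C(i,3) + (-24)·C(i,4).
At i = 13: i = 13, so w_{13} = 1 - 2808 - 18876 - 17160 = -38843.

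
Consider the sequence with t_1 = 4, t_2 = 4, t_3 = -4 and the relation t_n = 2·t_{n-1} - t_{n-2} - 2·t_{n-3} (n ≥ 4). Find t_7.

Applying the relation repeatedly:
t_4 = -20  t_5 = -44  t_6 = -60  t_7 = -36.

-36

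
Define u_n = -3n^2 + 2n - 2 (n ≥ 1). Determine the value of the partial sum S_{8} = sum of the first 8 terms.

-556

Over n = 1..8: Σn = 36, Σn² = 204.
Total = (-3)·204 + (2)·36 + (-2)·8 = -556.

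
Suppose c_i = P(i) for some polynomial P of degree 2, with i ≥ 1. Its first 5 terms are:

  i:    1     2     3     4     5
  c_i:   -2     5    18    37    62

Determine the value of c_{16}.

733

1st diffs: 7, 13, 19, 25.
2nd diffs: 6, 6, 6 (constant).
So c_i = 3i^2 - 2i - 3.
Evaluating at i = 16 gives c_{16} = 733.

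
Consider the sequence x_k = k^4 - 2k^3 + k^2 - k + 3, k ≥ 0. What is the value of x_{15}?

44088

x_{15} = 1·15^4 - 2·15^3 + 1·15^2 - 1·15 + 3 = 44088.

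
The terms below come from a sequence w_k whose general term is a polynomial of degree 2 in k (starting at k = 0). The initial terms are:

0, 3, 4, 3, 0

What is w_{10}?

1st diffs: 3, 1, -1, -3.
2nd diffs: -2, -2, -2 (constant).
Newton forward-difference form: w_k = 3·C(k,1) + (-2)·C(k,2).
At k = 10: k = 10, so w_{10} = 30 - 90 = -60.

-60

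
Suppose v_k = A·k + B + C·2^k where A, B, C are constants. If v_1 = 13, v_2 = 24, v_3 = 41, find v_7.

421

Write the equations: A + B + 2C = 13; 2A + B + 4C = 24; 3A + B + 8C = 41.
Subtracting the first from the second: A + 2C = 11.
Subtracting the second from the third: A + 4C = 17.
Solving: C = 3, A = 5, then B = 2.
Therefore v_7 = 35 + 2 + 3·128 = 421.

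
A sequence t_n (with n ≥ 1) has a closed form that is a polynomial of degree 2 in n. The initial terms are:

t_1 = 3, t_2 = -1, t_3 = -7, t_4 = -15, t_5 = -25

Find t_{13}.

1st diffs: -4, -6, -8, -10.
2nd diffs: -2, -2, -2 (constant).
Newton forward-difference form: t_n = 3 + (-4)·C(n-1,1) + (-2)·C(n-1,2).
At n = 13: n-1 = 12, so t_{13} = 3 - 48 - 132 = -177.

-177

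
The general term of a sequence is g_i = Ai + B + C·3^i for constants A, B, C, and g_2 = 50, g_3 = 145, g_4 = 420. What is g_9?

Write the equations: 2A + B + 9C = 50; 3A + B + 27C = 145; 4A + B + 81C = 420.
Subtracting the first from the second: A + 18C = 95.
Subtracting the second from the third: A + 54C = 275.
Solving: C = 5, A = 5, then B = -5.
Therefore g_9 = 45 + (-5) + 5·19683 = 98455.

98455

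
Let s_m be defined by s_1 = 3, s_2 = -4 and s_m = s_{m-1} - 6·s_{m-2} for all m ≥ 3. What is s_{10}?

11162

Iterate the recurrence:
s_3 = -22  s_4 = 2  s_5 = 134  s_6 = 122  s_7 = -682  s_8 = -1414  s_9 = 2678  s_{10} = 11162.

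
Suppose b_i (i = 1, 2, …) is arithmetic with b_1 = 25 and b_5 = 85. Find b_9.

Common difference d = (85 - 25) / (5 - 1) = 15.
b_i = 25 + (i - 1)·15.
b_9 = 25 + 8·15 = 145.

145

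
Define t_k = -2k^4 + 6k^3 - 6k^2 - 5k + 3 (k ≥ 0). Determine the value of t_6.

t_6 = -2·6^4 + 6·6^3 - 6·6^2 - 5·6 + 3 = -1539.

-1539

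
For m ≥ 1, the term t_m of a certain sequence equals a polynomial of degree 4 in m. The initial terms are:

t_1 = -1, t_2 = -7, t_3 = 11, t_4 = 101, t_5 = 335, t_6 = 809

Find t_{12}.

17093

1st diffs: -6, 18, 90, 234, 474.
2nd diffs: 24, 72, 144, 240.
3rd diffs: 48, 72, 96.
4th diffs: 24, 24 (constant).
Newton forward-difference form: t_m = -1 + (-6)·C(m-1,1) + 24·C(m-1,2) + 48·C(m-1,3) + 24·C(m-1,4).
At m = 12: m-1 = 11, so t_{12} = -1 - 66 + 1320 + 7920 + 7920 = 17093.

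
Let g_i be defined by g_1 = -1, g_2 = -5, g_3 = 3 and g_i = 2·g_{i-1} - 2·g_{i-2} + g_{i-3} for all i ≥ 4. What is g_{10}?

Compute successive terms:
g_4 = 15;  g_5 = 19;  g_6 = 11;  g_7 = -1;  g_8 = -5;  g_9 = 3;  g_{10} = 15.

15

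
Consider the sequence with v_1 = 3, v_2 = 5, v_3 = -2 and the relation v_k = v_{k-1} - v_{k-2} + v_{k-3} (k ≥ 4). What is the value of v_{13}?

Applying the relation repeatedly:
v_4 = -4  v_5 = 3  v_6 = 5  v_7 = -2  v_8 = -4  v_9 = 3  v_{10} = 5  v_{11} = -2  v_{12} = -4  v_{13} = 3.

3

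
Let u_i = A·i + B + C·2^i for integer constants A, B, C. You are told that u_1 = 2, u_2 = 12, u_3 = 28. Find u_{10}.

At i = 1, 2, 3: A + B + 2C = 2; 2A + B + 4C = 12; 3A + B + 8C = 28.
Subtracting the first from the second: A + 2C = 10.
Subtracting the second from the third: A + 4C = 16.
Solving: C = 3, A = 4, then B = -8.
So u_i = 4·i + (-8) + 3·2^i; at i=10 this is 3104.

3104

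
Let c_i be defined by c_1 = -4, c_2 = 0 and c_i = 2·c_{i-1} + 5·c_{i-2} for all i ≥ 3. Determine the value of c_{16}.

-137876440

c_3 = -20, c_4 = -40, c_5 = -180, …, c_{13} = -3359380, c_{14} = -11586960, c_{15} = -39970820, c_{16} = -137876440.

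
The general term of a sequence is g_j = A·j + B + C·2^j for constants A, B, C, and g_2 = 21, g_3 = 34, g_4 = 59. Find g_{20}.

The three given values yield: 2A + B + 4C = 21; 3A + B + 8C = 34; 4A + B + 16C = 59.
Subtracting the first from the second: A + 4C = 13.
Subtracting the second from the third: A + 8C = 25.
Solving: C = 3, A = 1, then B = 7.
Hence g_{20} = 1·20 + 7 + 3·1048576 = 3145755.

3145755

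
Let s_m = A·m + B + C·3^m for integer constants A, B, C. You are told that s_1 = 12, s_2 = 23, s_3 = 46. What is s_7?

The three given values yield: A + B + 3C = 12; 2A + B + 9C = 23; 3A + B + 27C = 46.
Subtracting the first from the second: A + 6C = 11.
Subtracting the second from the third: A + 18C = 23.
Solving: C = 1, A = 5, then B = 4.
Therefore s_7 = 35 + 4 + 1·2187 = 2226.

2226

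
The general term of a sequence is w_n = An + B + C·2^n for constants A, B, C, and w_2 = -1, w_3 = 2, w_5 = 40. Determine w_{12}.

8133

Write the equations: 2A + B + 4C = -1; 3A + B + 8C = 2; 5A + B + 32C = 40.
Subtracting the first from the second: A + 4C = 3.
Subtracting the second from the third: 2A + 24C = 38.
Solving: C = 2, A = -5, then B = 1.
Hence w_{12} = -5·12 + 1 + 2·4096 = 8133.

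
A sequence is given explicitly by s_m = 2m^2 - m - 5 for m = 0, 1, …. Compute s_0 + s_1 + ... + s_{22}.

Over m = 0..22: Σm = 253, Σm² = 3795.
Total = (2)·3795 + (-1)·253 + (-5)·23 = 7222.

7222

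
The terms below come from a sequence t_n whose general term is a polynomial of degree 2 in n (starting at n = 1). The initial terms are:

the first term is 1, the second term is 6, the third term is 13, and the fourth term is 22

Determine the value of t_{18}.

358

1st diffs: 5, 7, 9.
2nd diffs: 2, 2 (constant).
So t_n = n^2 + 2n - 2.
Evaluating at n = 18 gives t_{18} = 358.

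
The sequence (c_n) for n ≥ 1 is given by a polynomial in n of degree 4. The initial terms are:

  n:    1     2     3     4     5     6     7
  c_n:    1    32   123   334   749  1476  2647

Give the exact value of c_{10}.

1st diffs: 31, 91, 211, 415, 727, 1171.
2nd diffs: 60, 120, 204, 312, 444.
3rd diffs: 60, 84, 108, 132.
4th diffs: 24, 24, 24 (constant).
Newton forward-difference form: c_n = 1 + 31·C(n-1,1) + 60·C(n-1,2) + 60·C(n-1,3) + 24·C(n-1,4).
At n = 10: n-1 = 9, so c_{10} = 1 + 279 + 2160 + 5040 + 3024 = 10504.

10504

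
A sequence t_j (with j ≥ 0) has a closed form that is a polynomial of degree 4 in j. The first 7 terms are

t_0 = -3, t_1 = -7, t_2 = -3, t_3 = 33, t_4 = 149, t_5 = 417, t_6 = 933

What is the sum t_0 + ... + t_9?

1st diffs: -4, 4, 36, 116, 268, 516.
2nd diffs: 8, 32, 80, 152, 248.
3rd diffs: 24, 48, 72, 96.
4th diffs: 24, 24, 24 (constant).
So t_j = j^4 - 2j^3 + 3j^2 - 6j - 3.
Continuing: 1817, 3213, 5289.
Summing j = 0..9 (10 terms) gives 11838.

11838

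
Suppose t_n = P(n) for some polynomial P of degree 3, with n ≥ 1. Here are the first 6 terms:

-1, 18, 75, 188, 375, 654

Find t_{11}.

1st diffs: 19, 57, 113, 187, 279.
2nd diffs: 38, 56, 74, 92.
3rd diffs: 18, 18, 18 (constant).
Newton forward-difference form: t_n = -1 + 19·C(n-1,1) + 38·C(n-1,2) + 18·C(n-1,3).
At n = 11: n-1 = 10, so t_{11} = -1 + 190 + 1710 + 2160 = 4059.

4059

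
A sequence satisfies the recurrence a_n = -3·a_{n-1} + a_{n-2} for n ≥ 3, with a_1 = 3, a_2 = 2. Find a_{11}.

Compute successive terms:
a_3 = -3; a_4 = 11; a_5 = -36; a_6 = 119; a_7 = -393; a_8 = 1298; a_9 = -4287; a_{10} = 14159; a_{11} = -46764.

-46764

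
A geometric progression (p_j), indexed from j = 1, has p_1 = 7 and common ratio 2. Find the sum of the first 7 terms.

p_j = 7·2^(j-1).
S = 7·(2^7 - 1)/(2 - 1) = 7·(128 - 1)/(1) = 889.

889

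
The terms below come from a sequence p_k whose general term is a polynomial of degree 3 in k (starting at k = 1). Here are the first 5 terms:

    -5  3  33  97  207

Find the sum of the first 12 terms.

1st diffs: 8, 30, 64, 110.
2nd diffs: 22, 34, 46.
3rd diffs: 12, 12 (constant).
Newton forward-difference form: p_k = -5 + 8·C(k-1,1) + 22·C(k-1,2) + 12·C(k-1,3).
Continuing: …, 375, 613, 933, 1347, …, p_{12} = 3273.
Summing k = 1..12 (12 terms) gives 11248.

11248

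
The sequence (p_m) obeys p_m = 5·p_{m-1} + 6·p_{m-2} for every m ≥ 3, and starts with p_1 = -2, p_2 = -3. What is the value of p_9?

-1199727

Step forward from the initial values:
p_3 = -27, p_4 = -153, p_5 = -927, p_6 = -5553, p_7 = -33327, p_8 = -199953, p_9 = -1199727.
(Characteristic roots are 6 and -1.)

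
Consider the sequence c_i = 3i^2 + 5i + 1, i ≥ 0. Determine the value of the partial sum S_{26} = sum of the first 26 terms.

18226

Over i = 0..25: Σi = 325, Σi² = 5525.
Total = (3)·5525 + (5)·325 + (1)·26 = 18226.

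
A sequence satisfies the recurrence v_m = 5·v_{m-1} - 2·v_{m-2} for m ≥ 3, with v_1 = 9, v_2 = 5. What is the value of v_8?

10505

Compute successive terms:
v_3 = 7  v_4 = 25  v_5 = 111  v_6 = 505  v_7 = 2303  v_8 = 10505.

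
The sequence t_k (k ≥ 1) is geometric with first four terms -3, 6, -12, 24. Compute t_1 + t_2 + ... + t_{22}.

Common ratio r = -2.
t_k = (-3)·(-2)^(k-1).
S = (-3)·((-2)^22 - 1)/(-2 - 1) = (-3)·(4194304 - 1)/(-3) = 4194303.

4194303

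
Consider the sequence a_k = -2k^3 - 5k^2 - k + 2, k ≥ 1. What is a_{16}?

a_{16} = -2·16^3 - 5·16^2 - 1·16 + 2 = -9486.

-9486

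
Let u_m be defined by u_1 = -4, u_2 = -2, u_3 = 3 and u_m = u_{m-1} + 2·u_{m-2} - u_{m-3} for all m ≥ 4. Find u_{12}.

Compute successive terms:
u_4 = 3;  u_5 = 11;  u_6 = 14;  u_7 = 33;  u_8 = 50;  u_9 = 102;  u_{10} = 169;  u_{11} = 323;  u_{12} = 559.

559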